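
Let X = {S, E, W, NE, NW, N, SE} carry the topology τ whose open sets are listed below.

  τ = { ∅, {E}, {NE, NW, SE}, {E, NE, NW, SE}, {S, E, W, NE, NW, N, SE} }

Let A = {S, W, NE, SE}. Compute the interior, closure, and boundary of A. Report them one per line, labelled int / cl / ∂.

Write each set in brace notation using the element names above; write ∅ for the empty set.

opens ⊆ A: ∅; union → int = ∅
complement {E, NW, N}; its interior {E}; cl(A) = X∖{E} = {S, W, NE, NW, N, SE}
boundary = {S, W, NE, NW, N, SE} ∖ ∅ = {S, W, NE, NW, N, SE}

int(A) = ∅
cl(A)  = {S, W, NE, NW, N, SE}
∂A     = {S, W, NE, NW, N, SE}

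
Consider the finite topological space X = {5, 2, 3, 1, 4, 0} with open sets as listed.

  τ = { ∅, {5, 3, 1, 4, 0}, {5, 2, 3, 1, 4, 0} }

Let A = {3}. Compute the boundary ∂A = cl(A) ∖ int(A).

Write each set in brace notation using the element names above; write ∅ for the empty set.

{5, 2, 3, 1, 4, 0}

U open, U⊆A: ∅. int(A) = ⋃ = ∅
X∖A={5, 2, 1, 4, 0}, int(X∖A)=∅, hence cl(A)={5, 2, 3, 1, 4, 0}
∂A: remove int from cl → {5, 2, 3, 1, 4, 0}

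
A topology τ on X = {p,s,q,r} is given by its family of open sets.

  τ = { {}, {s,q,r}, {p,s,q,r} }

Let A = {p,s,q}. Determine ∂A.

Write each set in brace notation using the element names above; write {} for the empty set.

{p,s,q,r}

interior: largest open inside A is {} (from {})
cl via duality: int({r}) = {}, so X∖{} = {p,s,q,r}
cl∖int = {p,s,q,r}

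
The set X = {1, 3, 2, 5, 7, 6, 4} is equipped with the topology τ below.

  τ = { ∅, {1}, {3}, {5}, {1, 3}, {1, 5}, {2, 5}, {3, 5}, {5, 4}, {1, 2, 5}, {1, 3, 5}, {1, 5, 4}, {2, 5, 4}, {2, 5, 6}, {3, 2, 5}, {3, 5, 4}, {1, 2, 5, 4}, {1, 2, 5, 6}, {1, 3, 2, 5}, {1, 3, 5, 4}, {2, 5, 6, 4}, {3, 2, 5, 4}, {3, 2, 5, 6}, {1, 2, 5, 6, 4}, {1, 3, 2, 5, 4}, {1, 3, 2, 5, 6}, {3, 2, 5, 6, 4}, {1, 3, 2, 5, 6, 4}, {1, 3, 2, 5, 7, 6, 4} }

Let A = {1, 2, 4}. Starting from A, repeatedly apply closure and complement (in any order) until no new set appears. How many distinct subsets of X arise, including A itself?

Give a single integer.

8

closure: X∖int(X∖A) = X∖{3, 5} = {1, 2, 7, 6, 4}
Let k=closure and c=complement:
  1. A     = {1, 2, 4}
  2. kA    = {1, 2, 7, 6, 4}
  3. cA    = {3, 5, 7, 6}
  4. ckA   = {3, 5}
  5. kcA   = {3, 2, 5, 7, 6, 4}
  6. ckcA  = {1}
  7. kckcA = {1, 7}
  8. ckckcA = {3, 2, 5, 6, 4}
— saturated at 8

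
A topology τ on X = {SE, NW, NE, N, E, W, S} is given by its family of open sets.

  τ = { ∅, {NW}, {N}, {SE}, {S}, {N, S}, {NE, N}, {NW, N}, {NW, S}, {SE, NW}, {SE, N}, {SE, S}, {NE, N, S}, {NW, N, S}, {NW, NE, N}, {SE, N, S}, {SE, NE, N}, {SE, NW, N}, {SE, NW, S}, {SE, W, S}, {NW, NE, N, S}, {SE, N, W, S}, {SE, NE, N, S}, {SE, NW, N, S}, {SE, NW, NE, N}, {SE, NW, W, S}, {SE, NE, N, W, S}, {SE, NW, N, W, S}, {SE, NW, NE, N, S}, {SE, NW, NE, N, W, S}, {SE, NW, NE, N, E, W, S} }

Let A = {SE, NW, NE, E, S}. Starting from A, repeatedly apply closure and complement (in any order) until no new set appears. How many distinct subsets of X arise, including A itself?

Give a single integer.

closure: X∖int(X∖A) = X∖{N} = {SE, NW, NE, E, W, S}
Let k=closure and c=complement:
  1. A     = {SE, NW, NE, E, S}
  2. kA    = {SE, NW, NE, E, W, S}
  3. cA    = {N, W}
  4. ckA   = {N}
  5. kcA   = {NE, N, E, W}
  6. kckA  = {NE, N, E}
  7. ckcA  = {SE, NW, S}
  8. ckckA = {SE, NW, W, S}
  9. kckcA = {SE, NW, E, W, S}
  10. ckckcA = {NE, N}
— saturated at 10

10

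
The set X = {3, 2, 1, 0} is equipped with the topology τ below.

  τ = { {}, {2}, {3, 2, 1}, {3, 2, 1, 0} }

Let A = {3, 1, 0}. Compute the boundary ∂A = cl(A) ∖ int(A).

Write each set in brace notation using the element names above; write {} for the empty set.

interior: largest open inside A is {} (from {})
cl via duality: int({2}) = {2}, so X∖{2} = {3, 1, 0}
cl∖int = {3, 1, 0}

{3, 1, 0}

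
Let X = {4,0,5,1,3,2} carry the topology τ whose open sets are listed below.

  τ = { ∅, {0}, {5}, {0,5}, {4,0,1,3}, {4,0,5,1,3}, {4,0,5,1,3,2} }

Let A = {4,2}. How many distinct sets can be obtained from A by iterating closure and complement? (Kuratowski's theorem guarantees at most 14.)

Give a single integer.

cl via duality: int({0,5,1,3}) = {0,5}, so X∖{0,5} = {4,1,3,2}
Write k for closure, c for complement:
  1. A     = {4,2}
  2. kA    = {4,1,3,2}
  3. cA    = {0,5,1,3}
  4. ckA   = {0,5}
  5. kcA   = {4,0,5,1,3,2}
  6. ckcA  = ∅
applying k or c yields no new set

6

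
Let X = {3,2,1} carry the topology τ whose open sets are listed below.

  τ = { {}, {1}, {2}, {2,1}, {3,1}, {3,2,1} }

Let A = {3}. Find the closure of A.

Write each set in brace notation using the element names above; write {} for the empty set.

{3}

closure: X∖int(X∖A) = X∖{2,1} = {3}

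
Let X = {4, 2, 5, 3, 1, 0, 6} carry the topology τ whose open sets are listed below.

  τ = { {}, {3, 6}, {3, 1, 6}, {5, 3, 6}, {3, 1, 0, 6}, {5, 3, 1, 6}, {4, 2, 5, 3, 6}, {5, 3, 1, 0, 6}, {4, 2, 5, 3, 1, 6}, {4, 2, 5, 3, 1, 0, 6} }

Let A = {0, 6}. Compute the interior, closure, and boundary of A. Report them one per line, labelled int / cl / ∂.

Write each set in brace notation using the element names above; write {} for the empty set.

int(A) = {}
cl(A)  = {4, 2, 5, 3, 1, 0, 6}
∂A     = {4, 2, 5, 3, 1, 0, 6}

open subsets of A: {}; so int(A) = {}
closure: X∖int(X∖A) = X∖{} = {4, 2, 5, 3, 1, 0, 6}
∂A = {4, 2, 5, 3, 1, 0, 6} minus {} = {4, 2, 5, 3, 1, 0, 6}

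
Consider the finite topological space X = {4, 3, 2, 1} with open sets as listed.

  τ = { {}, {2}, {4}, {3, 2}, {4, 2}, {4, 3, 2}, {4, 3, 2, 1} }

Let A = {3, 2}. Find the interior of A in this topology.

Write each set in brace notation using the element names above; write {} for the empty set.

interior: largest open inside A is {3, 2} (from {}, {2}, {3, 2})

{3, 2}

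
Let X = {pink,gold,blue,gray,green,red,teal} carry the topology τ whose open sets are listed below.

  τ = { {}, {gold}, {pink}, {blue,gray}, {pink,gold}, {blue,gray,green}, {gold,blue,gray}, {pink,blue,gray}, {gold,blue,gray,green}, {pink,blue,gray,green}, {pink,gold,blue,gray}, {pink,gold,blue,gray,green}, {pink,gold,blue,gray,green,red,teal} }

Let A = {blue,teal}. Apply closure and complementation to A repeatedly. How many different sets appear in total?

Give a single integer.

8

X∖A={pink,gold,gray,green,red}, int(X∖A)={pink,gold}, hence cl(A)={blue,gray,green,red,teal}
Orbit (k=closure, c=complement):
  1. A     = {blue,teal}
  2. kA    = {blue,gray,green,red,teal}
  3. cA    = {pink,gold,gray,green,red}
  4. ckA   = {pink,gold}
  5. kcA   = {pink,gold,blue,gray,green,red,teal}
  6. kckA  = {pink,gold,red,teal}
  7. ckcA  = {}
  8. ckckA = {blue,gray,green}
(closed under both — stop)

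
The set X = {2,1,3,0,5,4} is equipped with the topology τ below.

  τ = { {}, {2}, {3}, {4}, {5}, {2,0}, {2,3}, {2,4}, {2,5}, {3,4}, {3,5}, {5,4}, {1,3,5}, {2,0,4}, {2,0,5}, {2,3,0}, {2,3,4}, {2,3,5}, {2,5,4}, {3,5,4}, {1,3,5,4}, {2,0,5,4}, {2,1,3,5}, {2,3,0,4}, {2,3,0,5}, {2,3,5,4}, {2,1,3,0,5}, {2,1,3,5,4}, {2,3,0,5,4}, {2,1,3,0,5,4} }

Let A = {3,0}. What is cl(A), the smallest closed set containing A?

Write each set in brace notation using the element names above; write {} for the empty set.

complement {2,1,5,4}; its interior {2,5,4}; cl(A) = X∖{2,5,4} = {1,3,0}

{1,3,0}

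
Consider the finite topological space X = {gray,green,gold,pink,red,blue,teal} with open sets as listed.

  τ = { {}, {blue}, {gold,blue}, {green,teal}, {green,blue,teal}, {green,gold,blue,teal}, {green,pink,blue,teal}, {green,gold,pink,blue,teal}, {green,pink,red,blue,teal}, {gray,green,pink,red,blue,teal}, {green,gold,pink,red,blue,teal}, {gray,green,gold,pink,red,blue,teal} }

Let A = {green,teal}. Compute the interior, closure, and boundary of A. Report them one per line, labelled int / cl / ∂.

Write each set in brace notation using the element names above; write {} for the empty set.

int(A) = {green,teal}
cl(A)  = {gray,green,pink,red,teal}
∂A     = {gray,pink,red}

U open, U⊆A: {}, {green,teal}. int(A) = ⋃ = {green,teal}
X∖A={gray,gold,pink,red,blue}, int(X∖A)={gold,blue}, hence cl(A)={gray,green,pink,red,teal}
∂A: remove int from cl → {gray,pink,red}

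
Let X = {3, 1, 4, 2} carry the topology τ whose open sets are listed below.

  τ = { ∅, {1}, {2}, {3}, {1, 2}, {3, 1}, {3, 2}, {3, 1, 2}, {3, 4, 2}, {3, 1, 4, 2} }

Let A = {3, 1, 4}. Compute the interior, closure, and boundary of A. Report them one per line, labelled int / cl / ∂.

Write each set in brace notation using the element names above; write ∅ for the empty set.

open subsets of A: ∅, {3}, {1}, {3, 1}; so int(A) = {3, 1}
closure: X∖int(X∖A) = X∖{2} = {3, 1, 4}
∂A = {3, 1, 4} minus {3, 1} = {4}

int(A) = {3, 1}
cl(A)  = {3, 1, 4}
∂A     = {4}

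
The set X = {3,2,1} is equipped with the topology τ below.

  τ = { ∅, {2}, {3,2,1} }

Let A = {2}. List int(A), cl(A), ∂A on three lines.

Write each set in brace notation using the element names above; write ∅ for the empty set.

opens ⊆ A: ∅, {2}; union → int = {2}
complement {3,1}; its interior ∅; cl(A) = X∖∅ = {3,2,1}
boundary = {3,2,1} ∖ {2} = {3,1}

int(A) = {2}
cl(A)  = {3,2,1}
∂A     = {3,1}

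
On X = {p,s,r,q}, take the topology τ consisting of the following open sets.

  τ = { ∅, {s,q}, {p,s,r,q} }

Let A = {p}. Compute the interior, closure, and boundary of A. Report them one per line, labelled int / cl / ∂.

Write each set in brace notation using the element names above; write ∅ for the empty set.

opens ⊆ A: ∅; union → int = ∅
complement {s,r,q}; its interior {s,q}; cl(A) = X∖{s,q} = {p,r}
boundary = {p,r} ∖ ∅ = {p,r}

int(A) = ∅
cl(A)  = {p,r}
∂A     = {p,r}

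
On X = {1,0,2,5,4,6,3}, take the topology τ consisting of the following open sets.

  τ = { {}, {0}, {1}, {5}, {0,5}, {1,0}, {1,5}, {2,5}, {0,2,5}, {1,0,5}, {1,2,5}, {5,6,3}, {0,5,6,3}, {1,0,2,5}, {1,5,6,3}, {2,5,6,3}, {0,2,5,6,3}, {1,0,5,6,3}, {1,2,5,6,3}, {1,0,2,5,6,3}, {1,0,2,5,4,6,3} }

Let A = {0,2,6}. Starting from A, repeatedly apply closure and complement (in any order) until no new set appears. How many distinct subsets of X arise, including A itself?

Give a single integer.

cl via duality: int({1,5,4,3}) = {1,5}, so X∖{1,5} = {0,2,4,6,3}
Write k for closure, c for complement:
  1. A     = {0,2,6}
  2. kA    = {0,2,4,6,3}
  3. cA    = {1,5,4,3}
  4. ckA   = {1,5}
  5. kcA   = {1,2,5,4,6,3}
  6. ckcA  = {0}
  7. kckcA = {0,4}
  8. ckckcA = {1,2,5,6,3}
applying k or c yields no new set

8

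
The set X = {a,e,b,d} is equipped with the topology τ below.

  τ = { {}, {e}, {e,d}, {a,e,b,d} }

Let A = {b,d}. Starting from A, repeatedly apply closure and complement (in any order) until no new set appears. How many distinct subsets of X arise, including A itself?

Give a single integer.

complement {a,e}; its interior {e}; cl(A) = X∖{e} = {a,b,d}
With k = closure, c = complement:
  1. A     = {b,d}
  2. kA    = {a,b,d}
  3. cA    = {a,e}
  4. ckA   = {e}
  5. kcA   = {a,e,b,d}
  6. ckcA  = {}
k, c of each give nothing new

6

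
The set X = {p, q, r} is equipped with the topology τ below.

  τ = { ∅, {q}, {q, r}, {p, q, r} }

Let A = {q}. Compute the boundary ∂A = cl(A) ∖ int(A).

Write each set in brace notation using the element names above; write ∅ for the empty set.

{p, r}

open subsets of A: ∅, {q}; so int(A) = {q}
closure: X∖int(X∖A) = X∖∅ = {p, q, r}
∂A = {p, q, r} minus {q} = {p, r}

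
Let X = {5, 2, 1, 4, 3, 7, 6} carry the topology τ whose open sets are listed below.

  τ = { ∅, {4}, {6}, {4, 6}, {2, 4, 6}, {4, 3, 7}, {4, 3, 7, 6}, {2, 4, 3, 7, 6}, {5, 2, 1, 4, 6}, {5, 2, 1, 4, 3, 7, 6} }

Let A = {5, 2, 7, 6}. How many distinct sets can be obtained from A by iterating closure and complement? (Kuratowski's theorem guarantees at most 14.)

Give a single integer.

8

X∖A={1, 4, 3}, int(X∖A)={4}, hence cl(A)={5, 2, 1, 3, 7, 6}
Orbit (k=closure, c=complement):
  1. A     = {5, 2, 7, 6}
  2. kA    = {5, 2, 1, 3, 7, 6}
  3. cA    = {1, 4, 3}
  4. ckA   = {4}
  5. kcA   = {5, 2, 1, 4, 3, 7}
  6. ckcA  = {6}
  7. kckcA = {5, 2, 1, 6}
  8. ckckcA = {4, 3, 7}
(closed under both — stop)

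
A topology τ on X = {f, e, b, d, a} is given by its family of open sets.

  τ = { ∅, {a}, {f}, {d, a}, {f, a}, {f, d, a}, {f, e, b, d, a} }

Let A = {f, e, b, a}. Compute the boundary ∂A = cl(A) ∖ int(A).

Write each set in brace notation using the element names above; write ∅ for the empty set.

{e, b, d}

open subsets of A: ∅, {f}, {a}, {f, a}; so int(A) = {f, a}
closure: X∖int(X∖A) = X∖∅ = {f, e, b, d, a}
∂A = {f, e, b, d, a} minus {f, a} = {e, b, d}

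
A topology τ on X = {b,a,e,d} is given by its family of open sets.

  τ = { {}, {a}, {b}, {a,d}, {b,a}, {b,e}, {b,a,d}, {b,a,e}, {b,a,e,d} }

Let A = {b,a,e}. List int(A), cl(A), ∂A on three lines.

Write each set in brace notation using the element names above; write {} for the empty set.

U open, U⊆A: {}, {b}, {a}, {b,a}, {b,e}, {b,a,e}. int(A) = ⋃ = {b,a,e}
X∖A={d}, int(X∖A)={}, hence cl(A)={b,a,e,d}
∂A: remove int from cl → {d}

int(A) = {b,a,e}
cl(A)  = {b,a,e,d}
∂A     = {d}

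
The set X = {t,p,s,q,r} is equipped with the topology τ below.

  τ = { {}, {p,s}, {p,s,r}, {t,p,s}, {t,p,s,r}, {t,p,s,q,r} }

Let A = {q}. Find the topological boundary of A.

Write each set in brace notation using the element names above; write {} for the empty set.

opens ⊆ A: {}; union → int = {}
complement {t,p,s,r}; its interior {t,p,s,r}; cl(A) = X∖{t,p,s,r} = {q}
boundary = {q} ∖ {} = {q}

{q}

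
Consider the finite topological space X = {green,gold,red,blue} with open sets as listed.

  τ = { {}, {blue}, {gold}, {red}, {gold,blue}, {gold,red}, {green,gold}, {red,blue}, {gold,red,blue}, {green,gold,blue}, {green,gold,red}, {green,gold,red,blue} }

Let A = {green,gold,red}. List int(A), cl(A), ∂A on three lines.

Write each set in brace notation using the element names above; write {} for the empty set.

int(A) = {green,gold,red}
cl(A)  = {green,gold,red}
∂A     = {}

U open, U⊆A: {}, {red}, {gold}, {green,gold}, {gold,red}, {green,gold,red}. int(A) = ⋃ = {green,gold,red}
X∖A={blue}, int(X∖A)={blue}, hence cl(A)={green,gold,red}
∂A: remove int from cl → {}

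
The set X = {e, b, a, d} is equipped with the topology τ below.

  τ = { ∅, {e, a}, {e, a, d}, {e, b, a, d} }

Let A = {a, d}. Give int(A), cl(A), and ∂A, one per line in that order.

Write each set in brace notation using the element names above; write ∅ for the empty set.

interior: largest open inside A is ∅ (from ∅)
cl via duality: int({e, b}) = ∅, so X∖∅ = {e, b, a, d}
cl∖int = {e, b, a, d}

int(A) = ∅
cl(A)  = {e, b, a, d}
∂A     = {e, b, a, d}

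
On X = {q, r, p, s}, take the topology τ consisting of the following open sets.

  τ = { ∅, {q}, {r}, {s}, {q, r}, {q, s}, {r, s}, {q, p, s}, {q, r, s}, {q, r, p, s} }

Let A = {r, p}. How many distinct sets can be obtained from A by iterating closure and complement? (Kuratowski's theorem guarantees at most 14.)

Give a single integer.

4

X∖A={q, s}, int(X∖A)={q, s}, hence cl(A)={r, p}
Orbit (k=closure, c=complement):
  1. A     = {r, p}
  2. cA    = {q, s}
  3. kcA   = {q, p, s}
  4. ckcA  = {r}
(closed under both — stop)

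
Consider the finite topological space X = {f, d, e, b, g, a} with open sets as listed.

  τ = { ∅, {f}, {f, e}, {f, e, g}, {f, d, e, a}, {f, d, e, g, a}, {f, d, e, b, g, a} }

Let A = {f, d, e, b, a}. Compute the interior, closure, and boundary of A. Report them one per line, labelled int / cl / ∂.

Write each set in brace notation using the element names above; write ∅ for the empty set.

opens ⊆ A: ∅, {f}, {f, e}, {f, d, e, a}; union → int = {f, d, e, a}
complement {g}; its interior ∅; cl(A) = X∖∅ = {f, d, e, b, g, a}
boundary = {f, d, e, b, g, a} ∖ {f, d, e, a} = {b, g}

int(A) = {f, d, e, a}
cl(A)  = {f, d, e, b, g, a}
∂A     = {b, g}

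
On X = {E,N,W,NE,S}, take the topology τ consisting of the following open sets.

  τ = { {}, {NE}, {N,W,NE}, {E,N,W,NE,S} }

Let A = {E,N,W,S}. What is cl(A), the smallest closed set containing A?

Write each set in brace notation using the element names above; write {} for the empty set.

{E,N,W,S}

cl via duality: int({NE}) = {NE}, so X∖{NE} = {E,N,W,S}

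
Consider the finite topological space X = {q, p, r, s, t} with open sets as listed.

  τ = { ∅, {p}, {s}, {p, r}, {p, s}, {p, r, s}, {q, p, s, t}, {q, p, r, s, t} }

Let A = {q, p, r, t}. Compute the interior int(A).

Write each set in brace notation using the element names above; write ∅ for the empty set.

opens ⊆ A: ∅, {p}, {p, r}; union → int = {p, r}

{p, r}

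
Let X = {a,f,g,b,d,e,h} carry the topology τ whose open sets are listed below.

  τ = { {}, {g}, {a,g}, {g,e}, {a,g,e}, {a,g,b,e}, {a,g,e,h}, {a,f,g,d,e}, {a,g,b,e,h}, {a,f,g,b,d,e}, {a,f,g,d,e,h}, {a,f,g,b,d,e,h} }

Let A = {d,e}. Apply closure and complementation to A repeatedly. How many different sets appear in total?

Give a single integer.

cl via duality: int({a,f,g,b,h}) = {a,g}, so X∖{a,g} = {f,b,d,e,h}
Write k for closure, c for complement:
  1. A     = {d,e}
  2. kA    = {f,b,d,e,h}
  3. cA    = {a,f,g,b,h}
  4. ckA   = {a,g}
  5. kcA   = {a,f,g,b,d,e,h}
  6. ckcA  = {}
applying k or c yields no new set

6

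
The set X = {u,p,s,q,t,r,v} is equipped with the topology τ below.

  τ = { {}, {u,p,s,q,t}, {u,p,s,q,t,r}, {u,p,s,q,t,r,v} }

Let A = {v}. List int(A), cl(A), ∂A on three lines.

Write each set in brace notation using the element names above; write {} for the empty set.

int(A) = {}
cl(A)  = {v}
∂A     = {v}

opens ⊆ A: {}; union → int = {}
complement {u,p,s,q,t,r}; its interior {u,p,s,q,t,r}; cl(A) = X∖{u,p,s,q,t,r} = {v}
boundary = {v} ∖ {} = {v}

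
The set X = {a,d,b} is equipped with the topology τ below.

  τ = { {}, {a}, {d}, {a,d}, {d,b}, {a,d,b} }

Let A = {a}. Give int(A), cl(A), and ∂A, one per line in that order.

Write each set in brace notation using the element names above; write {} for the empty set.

interior: largest open inside A is {a} (from {}, {a})
cl via duality: int({d,b}) = {d,b}, so X∖{d,b} = {a}
cl∖int = {}

int(A) = {a}
cl(A)  = {a}
∂A     = {}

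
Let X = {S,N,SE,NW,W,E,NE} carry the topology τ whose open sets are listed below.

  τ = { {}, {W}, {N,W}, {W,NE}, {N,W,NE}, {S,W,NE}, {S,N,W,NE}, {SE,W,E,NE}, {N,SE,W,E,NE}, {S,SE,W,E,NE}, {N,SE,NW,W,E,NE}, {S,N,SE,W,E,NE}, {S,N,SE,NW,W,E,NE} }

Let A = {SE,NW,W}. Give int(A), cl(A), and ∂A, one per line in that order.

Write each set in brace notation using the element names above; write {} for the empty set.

U open, U⊆A: {}, {W}. int(A) = ⋃ = {W}
X∖A={S,N,E,NE}, int(X∖A)={}, hence cl(A)={S,N,SE,NW,W,E,NE}
∂A: remove int from cl → {S,N,SE,NW,E,NE}

int(A) = {W}
cl(A)  = {S,N,SE,NW,W,E,NE}
∂A     = {S,N,SE,NW,E,NE}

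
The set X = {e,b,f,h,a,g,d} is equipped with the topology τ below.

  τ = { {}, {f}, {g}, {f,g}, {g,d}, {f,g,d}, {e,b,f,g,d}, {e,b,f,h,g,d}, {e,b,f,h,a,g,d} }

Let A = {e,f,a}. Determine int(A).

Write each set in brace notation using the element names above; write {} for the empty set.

{f}

interior: largest open inside A is {f} (from {}, {f})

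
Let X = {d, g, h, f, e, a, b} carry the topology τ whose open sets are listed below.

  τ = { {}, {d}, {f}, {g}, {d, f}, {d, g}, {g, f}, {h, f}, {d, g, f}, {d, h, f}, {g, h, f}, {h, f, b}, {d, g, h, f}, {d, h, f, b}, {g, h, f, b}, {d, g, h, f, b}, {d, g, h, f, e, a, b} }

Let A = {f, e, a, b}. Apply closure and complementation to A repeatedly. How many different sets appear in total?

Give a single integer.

8

complement {d, g, h}; its interior {d, g}; cl(A) = X∖{d, g} = {h, f, e, a, b}
With k = closure, c = complement:
  1. A     = {f, e, a, b}
  2. kA    = {h, f, e, a, b}
  3. cA    = {d, g, h}
  4. ckA   = {d, g}
  5. kcA   = {d, g, h, e, a, b}
  6. kckA  = {d, g, e, a}
  7. ckcA  = {f}
  8. ckckA = {h, f, b}
k, c of each give nothing new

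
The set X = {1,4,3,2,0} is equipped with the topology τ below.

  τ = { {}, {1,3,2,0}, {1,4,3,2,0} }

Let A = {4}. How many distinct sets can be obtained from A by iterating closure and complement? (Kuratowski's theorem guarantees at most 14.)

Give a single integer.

cl via duality: int({1,3,2,0}) = {1,3,2,0}, so X∖{1,3,2,0} = {4}
Write k for closure, c for complement:
  1. A     = {4}
  2. cA    = {1,3,2,0}
  3. kcA   = {1,4,3,2,0}
  4. ckcA  = {}
applying k or c yields no new set

4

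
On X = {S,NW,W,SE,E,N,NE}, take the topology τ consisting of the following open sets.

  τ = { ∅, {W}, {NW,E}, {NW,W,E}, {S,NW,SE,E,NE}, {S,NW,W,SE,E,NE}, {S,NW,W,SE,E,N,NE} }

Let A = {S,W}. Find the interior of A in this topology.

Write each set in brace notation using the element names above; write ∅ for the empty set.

U open, U⊆A: ∅, {W}. int(A) = ⋃ = {W}

{W}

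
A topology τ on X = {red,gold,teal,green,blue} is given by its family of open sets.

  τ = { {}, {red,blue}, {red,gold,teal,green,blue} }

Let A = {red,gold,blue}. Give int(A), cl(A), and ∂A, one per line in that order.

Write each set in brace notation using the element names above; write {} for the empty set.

int(A) = {red,blue}
cl(A)  = {red,gold,teal,green,blue}
∂A     = {gold,teal,green}

U open, U⊆A: {}, {red,blue}. int(A) = ⋃ = {red,blue}
X∖A={teal,green}, int(X∖A)={}, hence cl(A)={red,gold,teal,green,blue}
∂A: remove int from cl → {gold,teal,green}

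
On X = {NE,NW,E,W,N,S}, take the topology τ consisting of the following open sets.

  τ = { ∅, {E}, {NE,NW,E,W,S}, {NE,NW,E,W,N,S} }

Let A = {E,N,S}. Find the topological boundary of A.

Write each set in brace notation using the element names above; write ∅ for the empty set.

U open, U⊆A: ∅, {E}. int(A) = ⋃ = {E}
X∖A={NE,NW,W}, int(X∖A)=∅, hence cl(A)={NE,NW,E,W,N,S}
∂A: remove int from cl → {NE,NW,W,N,S}

{NE,NW,W,N,S}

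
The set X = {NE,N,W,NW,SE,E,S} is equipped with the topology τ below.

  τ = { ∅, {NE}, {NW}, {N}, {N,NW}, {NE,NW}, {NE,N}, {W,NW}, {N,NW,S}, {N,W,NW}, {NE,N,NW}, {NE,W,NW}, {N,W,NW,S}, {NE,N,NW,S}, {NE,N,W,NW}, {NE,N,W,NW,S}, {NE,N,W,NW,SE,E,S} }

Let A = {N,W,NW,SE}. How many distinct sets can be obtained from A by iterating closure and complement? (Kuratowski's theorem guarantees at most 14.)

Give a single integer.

closure: X∖int(X∖A) = X∖{NE} = {N,W,NW,SE,E,S}
Let k=closure and c=complement:
  1. A     = {N,W,NW,SE}
  2. kA    = {N,W,NW,SE,E,S}
  3. cA    = {NE,E,S}
  4. ckA   = {NE}
  5. kcA   = {NE,SE,E,S}
  6. kckA  = {NE,SE,E}
  7. ckcA  = {N,W,NW}
  8. ckckA = {N,W,NW,S}
— saturated at 8

8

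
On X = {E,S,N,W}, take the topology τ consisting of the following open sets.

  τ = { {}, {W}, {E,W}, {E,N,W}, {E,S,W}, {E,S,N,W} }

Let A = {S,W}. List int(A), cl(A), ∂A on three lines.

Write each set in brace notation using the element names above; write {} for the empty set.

opens ⊆ A: {}, {W}; union → int = {W}
complement {E,N}; its interior {}; cl(A) = X∖{} = {E,S,N,W}
boundary = {E,S,N,W} ∖ {W} = {E,S,N}

int(A) = {W}
cl(A)  = {E,S,N,W}
∂A     = {E,S,N}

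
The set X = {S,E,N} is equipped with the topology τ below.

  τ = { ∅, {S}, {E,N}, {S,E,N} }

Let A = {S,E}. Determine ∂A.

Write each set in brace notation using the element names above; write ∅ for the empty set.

{E,N}

interior: largest open inside A is {S} (from ∅, {S})
cl via duality: int({N}) = ∅, so X∖∅ = {S,E,N}
cl∖int = {E,N}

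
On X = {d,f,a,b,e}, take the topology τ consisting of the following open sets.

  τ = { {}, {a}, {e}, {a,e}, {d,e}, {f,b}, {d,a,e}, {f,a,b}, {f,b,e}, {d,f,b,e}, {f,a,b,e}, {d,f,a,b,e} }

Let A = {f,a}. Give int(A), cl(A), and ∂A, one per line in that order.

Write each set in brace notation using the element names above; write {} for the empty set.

open subsets of A: {}, {a}; so int(A) = {a}
closure: X∖int(X∖A) = X∖{d,e} = {f,a,b}
∂A = {f,a,b} minus {a} = {f,b}

int(A) = {a}
cl(A)  = {f,a,b}
∂A     = {f,b}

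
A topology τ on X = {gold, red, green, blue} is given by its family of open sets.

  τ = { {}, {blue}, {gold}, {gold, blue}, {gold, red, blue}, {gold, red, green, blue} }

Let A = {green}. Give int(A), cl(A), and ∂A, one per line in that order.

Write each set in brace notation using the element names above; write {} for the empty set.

int(A) = {}
cl(A)  = {green}
∂A     = {green}

U open, U⊆A: {}. int(A) = ⋃ = {}
X∖A={gold, red, blue}, int(X∖A)={gold, red, blue}, hence cl(A)={green}
∂A: remove int from cl → {green}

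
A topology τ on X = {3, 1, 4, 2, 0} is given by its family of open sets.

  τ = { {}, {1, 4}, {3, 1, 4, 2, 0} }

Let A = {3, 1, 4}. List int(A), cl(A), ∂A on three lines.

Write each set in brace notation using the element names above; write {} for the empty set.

opens ⊆ A: {}, {1, 4}; union → int = {1, 4}
complement {2, 0}; its interior {}; cl(A) = X∖{} = {3, 1, 4, 2, 0}
boundary = {3, 1, 4, 2, 0} ∖ {1, 4} = {3, 2, 0}

int(A) = {1, 4}
cl(A)  = {3, 1, 4, 2, 0}
∂A     = {3, 2, 0}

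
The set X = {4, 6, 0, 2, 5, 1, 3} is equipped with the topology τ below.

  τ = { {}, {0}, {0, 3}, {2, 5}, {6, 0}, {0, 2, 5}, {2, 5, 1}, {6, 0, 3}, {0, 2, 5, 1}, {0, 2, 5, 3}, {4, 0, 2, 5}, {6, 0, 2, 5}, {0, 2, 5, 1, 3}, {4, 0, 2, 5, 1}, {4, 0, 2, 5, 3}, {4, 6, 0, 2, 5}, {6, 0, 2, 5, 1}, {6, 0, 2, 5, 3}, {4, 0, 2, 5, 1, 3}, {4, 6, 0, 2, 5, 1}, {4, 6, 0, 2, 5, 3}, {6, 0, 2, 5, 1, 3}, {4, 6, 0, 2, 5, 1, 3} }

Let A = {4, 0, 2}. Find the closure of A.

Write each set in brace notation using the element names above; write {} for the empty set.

{4, 6, 0, 2, 5, 1, 3}

closure: X∖int(X∖A) = X∖{} = {4, 6, 0, 2, 5, 1, 3}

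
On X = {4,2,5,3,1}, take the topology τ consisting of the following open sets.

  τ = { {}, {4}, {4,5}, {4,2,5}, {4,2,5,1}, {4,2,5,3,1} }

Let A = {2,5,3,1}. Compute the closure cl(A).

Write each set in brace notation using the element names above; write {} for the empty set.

X∖A={4}, int(X∖A)={4}, hence cl(A)={2,5,3,1}

{2,5,3,1}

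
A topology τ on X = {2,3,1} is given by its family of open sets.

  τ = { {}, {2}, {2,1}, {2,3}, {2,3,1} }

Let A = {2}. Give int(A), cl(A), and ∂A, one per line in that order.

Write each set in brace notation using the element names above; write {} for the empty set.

open subsets of A: {}, {2}; so int(A) = {2}
closure: X∖int(X∖A) = X∖{} = {2,3,1}
∂A = {2,3,1} minus {2} = {3,1}

int(A) = {2}
cl(A)  = {2,3,1}
∂A     = {3,1}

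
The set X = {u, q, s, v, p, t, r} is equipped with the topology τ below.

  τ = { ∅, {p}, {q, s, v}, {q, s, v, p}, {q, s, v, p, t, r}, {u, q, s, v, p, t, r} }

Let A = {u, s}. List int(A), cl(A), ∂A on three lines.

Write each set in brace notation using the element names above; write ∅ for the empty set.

int(A) = ∅
cl(A)  = {u, q, s, v, t, r}
∂A     = {u, q, s, v, t, r}

U open, U⊆A: ∅. int(A) = ⋃ = ∅
X∖A={q, v, p, t, r}, int(X∖A)={p}, hence cl(A)={u, q, s, v, t, r}
∂A: remove int from cl → {u, q, s, v, t, r}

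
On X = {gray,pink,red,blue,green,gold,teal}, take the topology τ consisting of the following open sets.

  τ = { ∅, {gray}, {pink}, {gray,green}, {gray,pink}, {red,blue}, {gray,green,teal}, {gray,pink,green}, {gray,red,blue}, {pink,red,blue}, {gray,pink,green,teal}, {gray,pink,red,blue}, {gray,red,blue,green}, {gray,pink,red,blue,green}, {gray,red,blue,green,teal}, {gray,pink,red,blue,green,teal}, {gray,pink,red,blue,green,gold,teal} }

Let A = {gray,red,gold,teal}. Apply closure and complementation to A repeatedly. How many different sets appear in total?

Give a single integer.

X∖A={pink,blue,green}, int(X∖A)={pink}, hence cl(A)={gray,red,blue,green,gold,teal}
Orbit (k=closure, c=complement):
  1. A     = {gray,red,gold,teal}
  2. kA    = {gray,red,blue,green,gold,teal}
  3. cA    = {pink,blue,green}
  4. ckA   = {pink}
  5. kcA   = {pink,red,blue,green,gold,teal}
  6. kckA  = {pink,gold}
  7. ckcA  = {gray}
  8. ckckA = {gray,red,blue,green,teal}
  9. kckcA = {gray,green,gold,teal}
  10. ckckcA = {pink,red,blue}
  11. kckckcA = {pink,red,blue,gold}
  12. ckckckcA = {gray,green,teal}
(closed under both — stop)

12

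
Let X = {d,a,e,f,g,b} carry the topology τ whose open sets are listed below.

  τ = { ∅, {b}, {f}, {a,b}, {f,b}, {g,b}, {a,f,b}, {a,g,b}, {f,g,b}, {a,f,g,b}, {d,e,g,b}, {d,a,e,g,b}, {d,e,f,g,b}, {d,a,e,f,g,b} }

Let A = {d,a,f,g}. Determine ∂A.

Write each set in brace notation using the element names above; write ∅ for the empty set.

{d,a,e,g}

open subsets of A: ∅, {f}; so int(A) = {f}
closure: X∖int(X∖A) = X∖{b} = {d,a,e,f,g}
∂A = {d,a,e,f,g} minus {f} = {d,a,e,g}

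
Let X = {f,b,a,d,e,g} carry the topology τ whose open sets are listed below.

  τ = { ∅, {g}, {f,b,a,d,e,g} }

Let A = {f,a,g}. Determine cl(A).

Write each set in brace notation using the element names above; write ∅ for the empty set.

{f,b,a,d,e,g}

complement {b,d,e}; its interior ∅; cl(A) = X∖∅ = {f,b,a,d,e,g}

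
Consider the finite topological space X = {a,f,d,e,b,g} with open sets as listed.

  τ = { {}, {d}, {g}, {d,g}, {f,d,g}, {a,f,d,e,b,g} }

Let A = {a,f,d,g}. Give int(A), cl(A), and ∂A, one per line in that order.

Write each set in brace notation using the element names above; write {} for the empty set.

opens ⊆ A: {}, {g}, {d}, {d,g}, {f,d,g}; union → int = {f,d,g}
complement {e,b}; its interior {}; cl(A) = X∖{} = {a,f,d,e,b,g}
boundary = {a,f,d,e,b,g} ∖ {f,d,g} = {a,e,b}

int(A) = {f,d,g}
cl(A)  = {a,f,d,e,b,g}
∂A     = {a,e,b}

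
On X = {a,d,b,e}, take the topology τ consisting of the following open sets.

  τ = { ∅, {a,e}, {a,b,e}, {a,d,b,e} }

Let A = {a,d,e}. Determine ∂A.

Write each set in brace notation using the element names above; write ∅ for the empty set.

open subsets of A: ∅, {a,e}; so int(A) = {a,e}
closure: X∖int(X∖A) = X∖∅ = {a,d,b,e}
∂A = {a,d,b,e} minus {a,e} = {d,b}

{d,b}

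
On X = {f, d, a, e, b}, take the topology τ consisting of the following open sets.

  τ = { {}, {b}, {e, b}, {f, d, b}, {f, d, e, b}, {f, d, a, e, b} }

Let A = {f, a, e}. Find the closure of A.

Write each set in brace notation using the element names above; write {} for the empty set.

complement {d, b}; its interior {b}; cl(A) = X∖{b} = {f, d, a, e}

{f, d, a, e}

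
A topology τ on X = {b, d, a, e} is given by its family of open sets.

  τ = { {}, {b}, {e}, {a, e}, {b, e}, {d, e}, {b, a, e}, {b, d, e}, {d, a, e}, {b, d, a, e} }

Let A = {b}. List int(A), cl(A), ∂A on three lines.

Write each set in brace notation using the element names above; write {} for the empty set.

int(A) = {b}
cl(A)  = {b}
∂A     = {}

opens ⊆ A: {}, {b}; union → int = {b}
complement {d, a, e}; its interior {d, a, e}; cl(A) = X∖{d, a, e} = {b}
boundary = {b} ∖ {b} = {}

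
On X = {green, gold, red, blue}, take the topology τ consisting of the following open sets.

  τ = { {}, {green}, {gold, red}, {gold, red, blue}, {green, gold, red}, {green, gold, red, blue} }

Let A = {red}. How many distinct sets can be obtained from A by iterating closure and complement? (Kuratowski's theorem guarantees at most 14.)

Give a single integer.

cl via duality: int({green, gold, blue}) = {green}, so X∖{green} = {gold, red, blue}
Write k for closure, c for complement:
  1. A     = {red}
  2. kA    = {gold, red, blue}
  3. cA    = {green, gold, blue}
  4. ckA   = {green}
  5. kcA   = {green, gold, red, blue}
  6. ckcA  = {}
applying k or c yields no new set

6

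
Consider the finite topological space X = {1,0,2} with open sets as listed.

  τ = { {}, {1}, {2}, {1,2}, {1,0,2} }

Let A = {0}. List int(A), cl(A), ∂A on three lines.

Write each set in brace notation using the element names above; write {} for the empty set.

opens ⊆ A: {}; union → int = {}
complement {1,2}; its interior {1,2}; cl(A) = X∖{1,2} = {0}
boundary = {0} ∖ {} = {0}

int(A) = {}
cl(A)  = {0}
∂A     = {0}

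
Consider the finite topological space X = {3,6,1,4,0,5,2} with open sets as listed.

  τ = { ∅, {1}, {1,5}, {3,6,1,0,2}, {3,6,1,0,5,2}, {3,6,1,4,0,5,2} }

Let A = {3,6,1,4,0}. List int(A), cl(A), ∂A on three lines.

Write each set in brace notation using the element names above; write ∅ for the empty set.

open subsets of A: ∅, {1}; so int(A) = {1}
closure: X∖int(X∖A) = X∖∅ = {3,6,1,4,0,5,2}
∂A = {3,6,1,4,0,5,2} minus {1} = {3,6,4,0,5,2}

int(A) = {1}
cl(A)  = {3,6,1,4,0,5,2}
∂A     = {3,6,4,0,5,2}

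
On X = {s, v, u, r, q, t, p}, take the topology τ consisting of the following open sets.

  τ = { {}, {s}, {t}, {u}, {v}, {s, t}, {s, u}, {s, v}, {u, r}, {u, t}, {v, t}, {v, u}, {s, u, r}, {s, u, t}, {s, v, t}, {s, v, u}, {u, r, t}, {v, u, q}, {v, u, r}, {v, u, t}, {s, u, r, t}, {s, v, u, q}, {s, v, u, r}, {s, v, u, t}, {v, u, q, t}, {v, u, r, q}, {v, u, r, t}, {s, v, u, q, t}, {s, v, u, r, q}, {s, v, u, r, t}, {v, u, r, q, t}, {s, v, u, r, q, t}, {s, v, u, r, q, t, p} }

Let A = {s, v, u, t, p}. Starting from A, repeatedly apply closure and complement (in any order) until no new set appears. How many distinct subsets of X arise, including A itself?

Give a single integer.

6

X∖A={r, q}, int(X∖A)={}, hence cl(A)={s, v, u, r, q, t, p}
Orbit (k=closure, c=complement):
  1. A     = {s, v, u, t, p}
  2. kA    = {s, v, u, r, q, t, p}
  3. cA    = {r, q}
  4. ckA   = {}
  5. kcA   = {r, q, p}
  6. ckcA  = {s, v, u, t}
(closed under both — stop)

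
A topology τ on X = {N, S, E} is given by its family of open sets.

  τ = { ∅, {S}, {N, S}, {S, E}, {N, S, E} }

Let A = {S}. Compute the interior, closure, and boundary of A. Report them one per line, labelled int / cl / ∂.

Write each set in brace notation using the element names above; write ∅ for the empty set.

interior: largest open inside A is {S} (from ∅, {S})
cl via duality: int({N, E}) = ∅, so X∖∅ = {N, S, E}
cl∖int = {N, E}

int(A) = {S}
cl(A)  = {N, S, E}
∂A     = {N, E}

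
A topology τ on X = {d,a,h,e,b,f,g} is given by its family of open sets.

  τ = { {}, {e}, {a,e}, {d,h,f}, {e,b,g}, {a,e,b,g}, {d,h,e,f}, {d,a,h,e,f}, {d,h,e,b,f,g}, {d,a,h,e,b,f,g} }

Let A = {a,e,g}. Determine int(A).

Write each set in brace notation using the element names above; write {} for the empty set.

{a,e}

opens ⊆ A: {}, {e}, {a,e}; union → int = {a,e}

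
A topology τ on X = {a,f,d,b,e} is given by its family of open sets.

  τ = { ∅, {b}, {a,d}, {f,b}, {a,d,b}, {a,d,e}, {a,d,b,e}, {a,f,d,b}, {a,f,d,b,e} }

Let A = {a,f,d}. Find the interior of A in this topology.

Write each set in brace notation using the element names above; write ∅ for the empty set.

open subsets of A: ∅, {a,d}; so int(A) = {a,d}

{a,d}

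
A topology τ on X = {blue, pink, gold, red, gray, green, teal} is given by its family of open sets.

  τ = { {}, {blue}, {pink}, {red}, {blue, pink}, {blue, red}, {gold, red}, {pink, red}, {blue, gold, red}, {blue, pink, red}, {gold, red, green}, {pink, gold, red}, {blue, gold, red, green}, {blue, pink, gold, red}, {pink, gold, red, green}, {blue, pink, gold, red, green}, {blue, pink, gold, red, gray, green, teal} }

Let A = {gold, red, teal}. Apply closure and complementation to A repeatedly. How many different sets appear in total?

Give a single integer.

cl via duality: int({blue, pink, gray, green}) = {blue, pink}, so X∖{blue, pink} = {gold, red, gray, green, teal}
Write k for closure, c for complement:
  1. A     = {gold, red, teal}
  2. kA    = {gold, red, gray, green, teal}
  3. cA    = {blue, pink, gray, green}
  4. ckA   = {blue, pink}
  5. kcA   = {blue, pink, gray, green, teal}
  6. kckA  = {blue, pink, gray, teal}
  7. ckcA  = {gold, red}
  8. ckckA = {gold, red, green}
applying k or c yields no new set

8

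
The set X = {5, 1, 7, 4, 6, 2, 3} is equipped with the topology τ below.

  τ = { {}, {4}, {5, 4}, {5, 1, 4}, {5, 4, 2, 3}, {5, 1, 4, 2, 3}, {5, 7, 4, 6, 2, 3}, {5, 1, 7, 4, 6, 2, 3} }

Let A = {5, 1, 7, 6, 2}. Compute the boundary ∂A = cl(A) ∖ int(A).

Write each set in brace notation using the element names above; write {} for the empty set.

{5, 1, 7, 6, 2, 3}

interior: largest open inside A is {} (from {})
cl via duality: int({4, 3}) = {4}, so X∖{4} = {5, 1, 7, 6, 2, 3}
cl∖int = {5, 1, 7, 6, 2, 3}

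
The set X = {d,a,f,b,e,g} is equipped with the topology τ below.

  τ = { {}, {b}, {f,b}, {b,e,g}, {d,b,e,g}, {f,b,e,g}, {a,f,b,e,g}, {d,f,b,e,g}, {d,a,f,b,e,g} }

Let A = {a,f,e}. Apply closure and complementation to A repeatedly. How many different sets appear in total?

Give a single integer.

6

cl via duality: int({d,b,g}) = {b}, so X∖{b} = {d,a,f,e,g}
Write k for closure, c for complement:
  1. A     = {a,f,e}
  2. kA    = {d,a,f,e,g}
  3. cA    = {d,b,g}
  4. ckA   = {b}
  5. kcA   = {d,a,f,b,e,g}
  6. ckcA  = {}
applying k or c yields no new set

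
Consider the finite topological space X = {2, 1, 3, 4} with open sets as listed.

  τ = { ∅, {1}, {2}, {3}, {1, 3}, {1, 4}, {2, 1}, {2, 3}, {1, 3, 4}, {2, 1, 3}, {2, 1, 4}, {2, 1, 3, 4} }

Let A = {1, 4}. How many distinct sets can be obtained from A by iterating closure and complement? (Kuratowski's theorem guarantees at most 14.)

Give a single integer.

2

cl via duality: int({2, 3}) = {2, 3}, so X∖{2, 3} = {1, 4}
Write k for closure, c for complement:
  1. A     = {1, 4}
  2. cA    = {2, 3}
applying k or c yields no new set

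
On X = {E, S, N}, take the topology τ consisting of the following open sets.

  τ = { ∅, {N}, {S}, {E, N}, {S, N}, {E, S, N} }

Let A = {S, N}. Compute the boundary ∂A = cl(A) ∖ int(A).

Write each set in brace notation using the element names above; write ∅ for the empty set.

{E}

opens ⊆ A: ∅, {S}, {N}, {S, N}; union → int = {S, N}
complement {E}; its interior ∅; cl(A) = X∖∅ = {E, S, N}
boundary = {E, S, N} ∖ {S, N} = {E}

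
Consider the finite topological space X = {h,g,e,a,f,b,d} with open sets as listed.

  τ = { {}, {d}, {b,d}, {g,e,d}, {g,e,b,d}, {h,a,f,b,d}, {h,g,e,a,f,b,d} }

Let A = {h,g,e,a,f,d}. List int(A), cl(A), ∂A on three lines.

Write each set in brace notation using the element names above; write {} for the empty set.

opens ⊆ A: {}, {d}, {g,e,d}; union → int = {g,e,d}
complement {b}; its interior {}; cl(A) = X∖{} = {h,g,e,a,f,b,d}
boundary = {h,g,e,a,f,b,d} ∖ {g,e,d} = {h,a,f,b}

int(A) = {g,e,d}
cl(A)  = {h,g,e,a,f,b,d}
∂A     = {h,a,f,b}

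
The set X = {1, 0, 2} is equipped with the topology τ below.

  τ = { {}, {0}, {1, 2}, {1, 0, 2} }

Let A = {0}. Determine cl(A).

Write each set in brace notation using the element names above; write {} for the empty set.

{0}

complement {1, 2}; its interior {1, 2}; cl(A) = X∖{1, 2} = {0}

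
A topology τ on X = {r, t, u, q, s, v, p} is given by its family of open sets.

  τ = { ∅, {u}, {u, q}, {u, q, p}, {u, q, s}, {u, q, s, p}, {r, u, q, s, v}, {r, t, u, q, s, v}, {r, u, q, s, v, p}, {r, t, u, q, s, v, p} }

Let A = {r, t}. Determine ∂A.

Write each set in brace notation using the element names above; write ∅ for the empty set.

{r, t, v}

open subsets of A: ∅; so int(A) = ∅
closure: X∖int(X∖A) = X∖{u, q, s, p} = {r, t, v}
∂A = {r, t, v} minus ∅ = {r, t, v}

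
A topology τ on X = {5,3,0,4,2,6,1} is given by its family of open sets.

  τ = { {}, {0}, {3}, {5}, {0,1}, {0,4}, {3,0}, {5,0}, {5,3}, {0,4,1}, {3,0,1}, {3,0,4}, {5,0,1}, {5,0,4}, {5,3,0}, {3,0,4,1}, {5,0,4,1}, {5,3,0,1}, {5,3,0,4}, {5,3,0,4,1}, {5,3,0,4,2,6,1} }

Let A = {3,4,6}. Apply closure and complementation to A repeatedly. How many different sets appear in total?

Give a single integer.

8

cl via duality: int({5,0,2,1}) = {5,0,1}, so X∖{5,0,1} = {3,4,2,6}
Write k for closure, c for complement:
  1. A     = {3,4,6}
  2. kA    = {3,4,2,6}
  3. cA    = {5,0,2,1}
  4. ckA   = {5,0,1}
  5. kcA   = {5,0,4,2,6,1}
  6. ckcA  = {3}
  7. kckcA = {3,2,6}
  8. ckckcA = {5,0,4,1}
applying k or c yields no new set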